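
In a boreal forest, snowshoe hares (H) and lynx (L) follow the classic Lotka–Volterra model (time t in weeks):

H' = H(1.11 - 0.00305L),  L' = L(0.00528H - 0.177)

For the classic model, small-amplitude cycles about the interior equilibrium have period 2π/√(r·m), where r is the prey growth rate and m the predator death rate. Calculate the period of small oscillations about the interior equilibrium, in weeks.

T ≈ 14.2 weeks

Here r = 1.11 and m = 0.177, so r·m = 0.196.
ω = √0.196 = 0.443 per week, hence T = 2π/ω ≈ 14.2 weeks.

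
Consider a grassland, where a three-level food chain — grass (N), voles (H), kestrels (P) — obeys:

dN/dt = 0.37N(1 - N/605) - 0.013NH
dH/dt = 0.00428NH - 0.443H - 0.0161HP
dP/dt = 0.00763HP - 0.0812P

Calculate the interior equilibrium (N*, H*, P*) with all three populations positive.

From dP/dt = 0: 0.00763H* = 0.0812, so H* = 10.6.
From dN/dt = 0: 0.37(1 - N*/605) = 0.013·10.6, giving N* = 605·(1 - 0.374) = 379.
From dH/dt = 0: 0.00428·379 - 0.443 = 0.0161P*, so P* = 1.18/0.0161 = 73.2.

N* ≈ 379, H* ≈ 10.6, P* ≈ 73.2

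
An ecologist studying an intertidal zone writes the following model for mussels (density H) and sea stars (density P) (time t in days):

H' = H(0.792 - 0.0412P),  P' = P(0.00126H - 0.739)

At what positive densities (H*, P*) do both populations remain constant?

Set dP/dt = 0 with P > 0: 0.00126H - 0.739 = 0, so H* = 0.739/0.00126 = 587.
Set dH/dt = 0 with H > 0: 0.792 - 0.0412P = 0, so P* = 0.792/0.0412 = 19.2.

H* ≈ 587, P* ≈ 19.2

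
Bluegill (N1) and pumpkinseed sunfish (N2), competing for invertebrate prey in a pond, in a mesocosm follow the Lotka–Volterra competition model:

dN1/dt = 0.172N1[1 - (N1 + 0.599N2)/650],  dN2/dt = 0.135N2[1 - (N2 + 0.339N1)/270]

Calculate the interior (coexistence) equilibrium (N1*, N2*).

Setting both brackets to zero gives the nullclines N1 + 0.599N2 = 650 and 0.339N1 + N2 = 270.
Substituting N2 = 270 - 0.339N1 into the first: N1(1 - 0.599·0.339) = 650 - 0.599·270.
So N1* = 488/0.797 = 613, and then N2* = 270 - 0.339·613 = 62.3.

N1* ≈ 613, N2* ≈ 62.3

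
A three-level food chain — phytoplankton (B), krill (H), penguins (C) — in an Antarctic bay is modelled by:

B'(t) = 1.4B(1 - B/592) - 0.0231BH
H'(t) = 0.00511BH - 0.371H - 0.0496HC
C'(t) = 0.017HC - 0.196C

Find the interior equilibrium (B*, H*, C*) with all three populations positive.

B* ≈ 479, H* ≈ 11.5, C* ≈ 41.9

From dC/dt = 0: 0.017H* = 0.196, so H* = 11.5.
From dB/dt = 0: 1.4(1 - B*/592) = 0.0231·11.5, giving B* = 592·(1 - 0.19) = 479.
From dH/dt = 0: 0.00511·479 - 0.371 = 0.0496C*, so C* = 2.08/0.0496 = 41.9.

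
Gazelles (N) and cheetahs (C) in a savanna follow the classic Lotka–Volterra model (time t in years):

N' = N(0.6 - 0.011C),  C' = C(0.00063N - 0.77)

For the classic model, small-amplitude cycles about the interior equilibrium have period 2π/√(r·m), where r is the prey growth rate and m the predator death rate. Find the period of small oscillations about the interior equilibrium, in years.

Here r = 0.6 and m = 0.77, so r·m = 0.462.
ω = √0.462 = 0.68 per year, hence T = 2π/ω ≈ 9.24 years.

T ≈ 9.24 years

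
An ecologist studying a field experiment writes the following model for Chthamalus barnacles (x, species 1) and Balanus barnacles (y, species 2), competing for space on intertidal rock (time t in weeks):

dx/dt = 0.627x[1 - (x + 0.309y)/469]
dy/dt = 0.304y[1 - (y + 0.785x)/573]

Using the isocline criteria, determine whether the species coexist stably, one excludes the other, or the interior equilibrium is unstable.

stable coexistence

Compare the nullcline intercepts: K1/α12 = 469/0.309 = 1520 > K2 = 573; K2/α21 = 573/0.785 = 730 > K1 = 469.
Since both inequalities hold, each species can invade when rare, so the interior equilibrium is stable.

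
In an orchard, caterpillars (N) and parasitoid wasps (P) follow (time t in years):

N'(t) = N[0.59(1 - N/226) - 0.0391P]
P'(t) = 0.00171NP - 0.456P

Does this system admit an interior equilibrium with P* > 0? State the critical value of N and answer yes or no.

Threshold N = 267; K < 267, so no, the predator goes extinct.

The predator equation gives dP/dt > 0 only when N > 0.456/0.00171 = 267.
Without the predator, N → K = 226. Since 226 < 267, the predator cannot invade.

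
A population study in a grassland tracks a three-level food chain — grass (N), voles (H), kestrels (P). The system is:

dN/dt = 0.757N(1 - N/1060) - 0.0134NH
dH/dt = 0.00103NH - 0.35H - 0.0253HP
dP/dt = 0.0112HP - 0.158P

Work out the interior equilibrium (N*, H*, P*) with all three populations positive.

From dP/dt = 0: 0.0112H* = 0.158, so H* = 14.1.
From dN/dt = 0: 0.757(1 - N*/1060) = 0.0134·14.1, giving N* = 1060·(1 - 0.25) = 795.
From dH/dt = 0: 0.00103·795 - 0.35 = 0.0253P*, so P* = 0.469/0.0253 = 18.5.

N* ≈ 795, H* ≈ 14.1, P* ≈ 18.5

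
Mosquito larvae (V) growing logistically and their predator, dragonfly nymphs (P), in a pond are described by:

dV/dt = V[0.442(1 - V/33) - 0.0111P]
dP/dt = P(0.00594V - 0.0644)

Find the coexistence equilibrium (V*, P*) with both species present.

From dP/dt = 0 with P > 0: 0.00594V* = 0.0644, so V* = 10.8.
Substitute into dV/dt = 0: 0.442(1 - 10.8/33) = 0.0111P*.
The bracket is 0.671, giving P* = 0.297/0.0111 = 26.7.

V* ≈ 10.8, P* ≈ 26.7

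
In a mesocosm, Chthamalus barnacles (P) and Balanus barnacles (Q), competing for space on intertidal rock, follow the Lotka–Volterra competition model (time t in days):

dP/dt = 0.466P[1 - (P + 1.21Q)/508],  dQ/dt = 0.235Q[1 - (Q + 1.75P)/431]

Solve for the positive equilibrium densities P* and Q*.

Setting both brackets to zero gives the nullclines P + 1.21Q = 508 and 1.75P + Q = 431.
Substituting Q = 431 - 1.75P into the first: P(1 - 1.21·1.75) = 508 - 1.21·431.
So P* = -13.5/-1.12 = 12.1, and then Q* = 431 - 1.75·12.1 = 410.

P* ≈ 12.1, Q* ≈ 410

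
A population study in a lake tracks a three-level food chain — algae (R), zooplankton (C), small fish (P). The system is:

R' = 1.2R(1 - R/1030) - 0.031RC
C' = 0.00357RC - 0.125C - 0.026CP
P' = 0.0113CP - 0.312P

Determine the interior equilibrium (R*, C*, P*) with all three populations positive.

From dP/dt = 0: 0.0113C* = 0.312, so C* = 27.6.
From dR/dt = 0: 1.2(1 - R*/1030) = 0.031·27.6, giving R* = 1030·(1 - 0.713) = 295.
From dC/dt = 0: 0.00357·295 - 0.125 = 0.026P*, so P* = 0.929/0.026 = 35.7.

R* ≈ 295, C* ≈ 27.6, P* ≈ 35.7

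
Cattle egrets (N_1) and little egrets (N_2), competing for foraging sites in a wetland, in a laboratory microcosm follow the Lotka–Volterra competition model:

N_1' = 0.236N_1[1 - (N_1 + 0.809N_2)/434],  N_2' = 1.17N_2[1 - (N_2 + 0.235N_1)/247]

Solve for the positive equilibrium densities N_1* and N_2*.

Setting both brackets to zero gives the nullclines N_1 + 0.809N_2 = 434 and 0.235N_1 + N_2 = 247.
Substituting N_2 = 247 - 0.235N_1 into the first: N_1(1 - 0.809·0.235) = 434 - 0.809·247.
So N_1* = 234/0.81 = 289, and then N_2* = 247 - 0.235·289 = 179.

N_1* ≈ 289, N_2* ≈ 179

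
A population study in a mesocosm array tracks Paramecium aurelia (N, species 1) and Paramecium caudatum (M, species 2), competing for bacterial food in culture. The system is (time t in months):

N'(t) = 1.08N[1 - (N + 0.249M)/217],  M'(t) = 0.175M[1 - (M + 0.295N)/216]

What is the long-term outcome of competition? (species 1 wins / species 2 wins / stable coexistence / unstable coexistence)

Compare the nullcline intercepts: K1/α12 = 217/0.249 = 871 > K2 = 216; K2/α21 = 216/0.295 = 732 > K1 = 217.
Since both inequalities hold, each species can invade when rare, so the interior equilibrium is stable.

stable coexistence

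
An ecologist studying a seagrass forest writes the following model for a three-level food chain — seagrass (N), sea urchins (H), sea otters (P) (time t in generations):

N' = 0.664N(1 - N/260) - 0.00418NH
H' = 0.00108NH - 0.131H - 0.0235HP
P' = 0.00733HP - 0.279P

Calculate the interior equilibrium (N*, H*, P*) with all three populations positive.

From dP/dt = 0: 0.00733H* = 0.279, so H* = 38.1.
From dN/dt = 0: 0.664(1 - N*/260) = 0.00418·38.1, giving N* = 260·(1 - 0.24) = 198.
From dH/dt = 0: 0.00108·198 - 0.131 = 0.0235P*, so P* = 0.0825/0.0235 = 3.51.

N* ≈ 198, H* ≈ 38.1, P* ≈ 3.51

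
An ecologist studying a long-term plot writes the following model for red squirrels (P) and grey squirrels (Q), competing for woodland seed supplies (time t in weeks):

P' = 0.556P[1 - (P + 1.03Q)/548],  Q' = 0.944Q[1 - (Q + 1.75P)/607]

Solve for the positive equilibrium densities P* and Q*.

P* ≈ 96.2, Q* ≈ 439

Setting both brackets to zero gives the nullclines P + 1.03Q = 548 and 1.75P + Q = 607.
Substituting Q = 607 - 1.75P into the first: P(1 - 1.03·1.75) = 548 - 1.03·607.
So P* = -77.2/-0.802 = 96.2, and then Q* = 607 - 1.75·96.2 = 439.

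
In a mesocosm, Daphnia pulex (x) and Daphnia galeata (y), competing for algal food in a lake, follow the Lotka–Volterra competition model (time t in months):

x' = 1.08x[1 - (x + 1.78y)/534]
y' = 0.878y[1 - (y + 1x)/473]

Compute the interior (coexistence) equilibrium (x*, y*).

Setting both brackets to zero gives the nullclines x + 1.78y = 534 and 1x + y = 473.
Substituting y = 473 - 1x into the first: x(1 - 1.78·1) = 534 - 1.78·473.
So x* = -308/-0.78 = 395, and then y* = 473 - 1·395 = 78.2.

x* ≈ 395, y* ≈ 78.2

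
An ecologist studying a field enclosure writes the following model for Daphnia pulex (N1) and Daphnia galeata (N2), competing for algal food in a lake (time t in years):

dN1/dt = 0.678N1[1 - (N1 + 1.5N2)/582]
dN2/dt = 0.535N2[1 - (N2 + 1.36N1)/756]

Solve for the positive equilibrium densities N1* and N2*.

N1* ≈ 531, N2* ≈ 34.2

Setting both brackets to zero gives the nullclines N1 + 1.5N2 = 582 and 1.36N1 + N2 = 756.
Substituting N2 = 756 - 1.36N1 into the first: N1(1 - 1.5·1.36) = 582 - 1.5·756.
So N1* = -552/-1.04 = 531, and then N2* = 756 - 1.36·531 = 34.2.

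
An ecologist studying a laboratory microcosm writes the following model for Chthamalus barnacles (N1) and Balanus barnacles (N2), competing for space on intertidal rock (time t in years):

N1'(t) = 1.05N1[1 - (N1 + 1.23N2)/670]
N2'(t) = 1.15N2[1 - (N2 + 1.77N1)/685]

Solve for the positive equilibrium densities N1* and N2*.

Setting both brackets to zero gives the nullclines N1 + 1.23N2 = 670 and 1.77N1 + N2 = 685.
Substituting N2 = 685 - 1.77N1 into the first: N1(1 - 1.23·1.77) = 670 - 1.23·685.
So N1* = -173/-1.18 = 147, and then N2* = 685 - 1.77·147 = 426.

N1* ≈ 147, N2* ≈ 426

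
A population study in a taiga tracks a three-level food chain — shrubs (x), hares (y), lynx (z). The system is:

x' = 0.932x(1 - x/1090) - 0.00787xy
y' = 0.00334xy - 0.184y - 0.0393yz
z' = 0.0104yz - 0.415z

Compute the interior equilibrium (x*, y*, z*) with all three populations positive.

x* ≈ 723, y* ≈ 39.9, z* ≈ 56.7

From dz/dt = 0: 0.0104y* = 0.415, so y* = 39.9.
From dx/dt = 0: 0.932(1 - x*/1090) = 0.00787·39.9, giving x* = 1090·(1 - 0.337) = 723.
From dy/dt = 0: 0.00334·723 - 0.184 = 0.0393z*, so z* = 2.23/0.0393 = 56.7.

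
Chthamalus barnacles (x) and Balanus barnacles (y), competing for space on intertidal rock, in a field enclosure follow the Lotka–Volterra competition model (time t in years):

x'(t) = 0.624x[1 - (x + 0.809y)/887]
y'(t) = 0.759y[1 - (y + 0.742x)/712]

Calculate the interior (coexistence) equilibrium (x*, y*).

x* ≈ 778, y* ≈ 135

Setting both brackets to zero gives the nullclines x + 0.809y = 887 and 0.742x + y = 712.
Substituting y = 712 - 0.742x into the first: x(1 - 0.809·0.742) = 887 - 0.809·712.
So x* = 311/0.4 = 778, and then y* = 712 - 0.742·778 = 135.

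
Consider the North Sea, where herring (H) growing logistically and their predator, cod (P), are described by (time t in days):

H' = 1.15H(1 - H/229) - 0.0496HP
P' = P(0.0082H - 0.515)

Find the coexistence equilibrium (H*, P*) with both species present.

From dP/dt = 0 with P > 0: 0.0082H* = 0.515, so H* = 62.8.
Substitute into dH/dt = 0: 1.15(1 - 62.8/229) = 0.0496P*.
The bracket is 0.726, giving P* = 0.835/0.0496 = 16.8.

H* ≈ 62.8, P* ≈ 16.8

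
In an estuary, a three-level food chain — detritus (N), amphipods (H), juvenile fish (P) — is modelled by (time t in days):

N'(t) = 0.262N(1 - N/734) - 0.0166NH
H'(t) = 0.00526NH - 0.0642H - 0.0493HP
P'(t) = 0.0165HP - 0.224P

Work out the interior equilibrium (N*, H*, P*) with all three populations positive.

From dP/dt = 0: 0.0165H* = 0.224, so H* = 13.6.
From dN/dt = 0: 0.262(1 - N*/734) = 0.0166·13.6, giving N* = 734·(1 - 0.86) = 103.
From dH/dt = 0: 0.00526·103 - 0.0642 = 0.0493P*, so P* = 0.476/0.0493 = 9.65.

N* ≈ 103, H* ≈ 13.6, P* ≈ 9.65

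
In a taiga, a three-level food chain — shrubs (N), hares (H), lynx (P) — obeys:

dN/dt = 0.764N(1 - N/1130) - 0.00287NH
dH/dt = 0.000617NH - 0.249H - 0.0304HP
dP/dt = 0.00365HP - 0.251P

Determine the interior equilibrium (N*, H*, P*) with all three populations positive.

From dP/dt = 0: 0.00365H* = 0.251, so H* = 68.8.
From dN/dt = 0: 0.764(1 - N*/1130) = 0.00287·68.8, giving N* = 1130·(1 - 0.258) = 838.
From dH/dt = 0: 0.000617·838 - 0.249 = 0.0304P*, so P* = 0.268/0.0304 = 8.82.

N* ≈ 838, H* ≈ 68.8, P* ≈ 8.82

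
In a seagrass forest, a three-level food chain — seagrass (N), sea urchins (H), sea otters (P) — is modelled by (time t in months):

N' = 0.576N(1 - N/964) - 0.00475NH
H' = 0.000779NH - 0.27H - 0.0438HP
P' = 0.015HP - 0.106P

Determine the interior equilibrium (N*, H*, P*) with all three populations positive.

N* ≈ 908, H* ≈ 7.07, P* ≈ 9.98

From dP/dt = 0: 0.015H* = 0.106, so H* = 7.07.
From dN/dt = 0: 0.576(1 - N*/964) = 0.00475·7.07, giving N* = 964·(1 - 0.0583) = 908.
From dH/dt = 0: 0.000779·908 - 0.27 = 0.0438P*, so P* = 0.437/0.0438 = 9.98.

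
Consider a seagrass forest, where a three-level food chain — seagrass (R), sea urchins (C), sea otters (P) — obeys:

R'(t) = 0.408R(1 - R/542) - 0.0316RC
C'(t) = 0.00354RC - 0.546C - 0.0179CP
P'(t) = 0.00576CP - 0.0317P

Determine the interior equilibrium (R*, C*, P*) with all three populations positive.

From dP/dt = 0: 0.00576C* = 0.0317, so C* = 5.5.
From dR/dt = 0: 0.408(1 - R*/542) = 0.0316·5.5, giving R* = 542·(1 - 0.426) = 311.
From dC/dt = 0: 0.00354·311 - 0.546 = 0.0179P*, so P* = 0.555/0.0179 = 31.

R* ≈ 311, C* ≈ 5.5, P* ≈ 31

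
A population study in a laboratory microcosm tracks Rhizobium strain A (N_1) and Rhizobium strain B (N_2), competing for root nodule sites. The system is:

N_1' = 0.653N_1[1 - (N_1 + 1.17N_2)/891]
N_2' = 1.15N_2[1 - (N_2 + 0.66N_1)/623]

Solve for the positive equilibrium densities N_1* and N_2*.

Setting both brackets to zero gives the nullclines N_1 + 1.17N_2 = 891 and 0.66N_1 + N_2 = 623.
Substituting N_2 = 623 - 0.66N_1 into the first: N_1(1 - 1.17·0.66) = 891 - 1.17·623.
So N_1* = 162/0.228 = 712, and then N_2* = 623 - 0.66·712 = 153.

N_1* ≈ 712, N_2* ≈ 153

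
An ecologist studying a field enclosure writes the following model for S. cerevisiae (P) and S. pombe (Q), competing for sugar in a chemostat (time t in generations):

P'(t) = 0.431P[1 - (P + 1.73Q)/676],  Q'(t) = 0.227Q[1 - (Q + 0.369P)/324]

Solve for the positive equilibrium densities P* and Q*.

Setting both brackets to zero gives the nullclines P + 1.73Q = 676 and 0.369P + Q = 324.
Substituting Q = 324 - 0.369P into the first: P(1 - 1.73·0.369) = 676 - 1.73·324.
So P* = 115/0.362 = 319, and then Q* = 324 - 0.369·319 = 206.

P* ≈ 319, Q* ≈ 206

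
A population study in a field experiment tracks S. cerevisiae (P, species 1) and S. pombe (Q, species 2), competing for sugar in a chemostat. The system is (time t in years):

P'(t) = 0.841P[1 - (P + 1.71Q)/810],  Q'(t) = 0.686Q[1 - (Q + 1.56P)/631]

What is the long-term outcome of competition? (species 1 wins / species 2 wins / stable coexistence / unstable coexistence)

Compare the nullcline intercepts: K1/α12 = 810/1.71 = 474 < K2 = 631; K2/α21 = 631/1.56 = 404 < K1 = 810.
Since both are reversed, neither can invade when rare; the interior point is a saddle.

unstable coexistence (outcome depends on initial conditions)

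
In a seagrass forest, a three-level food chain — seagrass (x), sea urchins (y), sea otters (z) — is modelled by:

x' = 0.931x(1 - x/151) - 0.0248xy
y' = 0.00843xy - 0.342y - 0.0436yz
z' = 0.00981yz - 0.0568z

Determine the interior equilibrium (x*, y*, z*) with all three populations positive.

From dz/dt = 0: 0.00981y* = 0.0568, so y* = 5.79.
From dx/dt = 0: 0.931(1 - x*/151) = 0.0248·5.79, giving x* = 151·(1 - 0.154) = 128.
From dy/dt = 0: 0.00843·128 - 0.342 = 0.0436z*, so z* = 0.735/0.0436 = 16.8.

x* ≈ 128, y* ≈ 5.79, z* ≈ 16.8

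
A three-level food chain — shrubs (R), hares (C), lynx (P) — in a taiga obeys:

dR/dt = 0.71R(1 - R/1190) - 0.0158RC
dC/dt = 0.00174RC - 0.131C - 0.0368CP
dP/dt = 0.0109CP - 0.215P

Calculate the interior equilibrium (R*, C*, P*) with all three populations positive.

From dP/dt = 0: 0.0109C* = 0.215, so C* = 19.7.
From dR/dt = 0: 0.71(1 - R*/1190) = 0.0158·19.7, giving R* = 1190·(1 - 0.439) = 668.
From dC/dt = 0: 0.00174·668 - 0.131 = 0.0368P*, so P* = 1.03/0.0368 = 28.

R* ≈ 668, C* ≈ 19.7, P* ≈ 28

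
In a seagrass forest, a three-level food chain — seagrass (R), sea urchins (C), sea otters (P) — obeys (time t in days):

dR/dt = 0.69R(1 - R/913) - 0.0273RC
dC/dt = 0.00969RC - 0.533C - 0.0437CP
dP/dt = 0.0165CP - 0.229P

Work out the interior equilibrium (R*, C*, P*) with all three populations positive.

R* ≈ 412, C* ≈ 13.9, P* ≈ 79.1

From dP/dt = 0: 0.0165C* = 0.229, so C* = 13.9.
From dR/dt = 0: 0.69(1 - R*/913) = 0.0273·13.9, giving R* = 913·(1 - 0.549) = 412.
From dC/dt = 0: 0.00969·412 - 0.533 = 0.0437P*, so P* = 3.46/0.0437 = 79.1.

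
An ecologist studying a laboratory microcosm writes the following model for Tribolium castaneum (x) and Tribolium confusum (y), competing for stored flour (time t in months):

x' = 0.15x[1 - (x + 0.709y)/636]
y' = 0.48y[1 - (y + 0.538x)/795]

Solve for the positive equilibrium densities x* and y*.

x* ≈ 117, y* ≈ 732

Setting both brackets to zero gives the nullclines x + 0.709y = 636 and 0.538x + y = 795.
Substituting y = 795 - 0.538x into the first: x(1 - 0.709·0.538) = 636 - 0.709·795.
So x* = 72.3/0.619 = 117, and then y* = 795 - 0.538·117 = 732.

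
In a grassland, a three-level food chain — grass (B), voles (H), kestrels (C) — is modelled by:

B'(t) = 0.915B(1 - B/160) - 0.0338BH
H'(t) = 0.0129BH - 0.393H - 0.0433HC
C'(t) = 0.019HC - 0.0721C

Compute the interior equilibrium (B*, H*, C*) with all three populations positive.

B* ≈ 138, H* ≈ 3.79, C* ≈ 31.9

From dC/dt = 0: 0.019H* = 0.0721, so H* = 3.79.
From dB/dt = 0: 0.915(1 - B*/160) = 0.0338·3.79, giving B* = 160·(1 - 0.14) = 138.
From dH/dt = 0: 0.0129·138 - 0.393 = 0.0433C*, so C* = 1.38/0.0433 = 31.9.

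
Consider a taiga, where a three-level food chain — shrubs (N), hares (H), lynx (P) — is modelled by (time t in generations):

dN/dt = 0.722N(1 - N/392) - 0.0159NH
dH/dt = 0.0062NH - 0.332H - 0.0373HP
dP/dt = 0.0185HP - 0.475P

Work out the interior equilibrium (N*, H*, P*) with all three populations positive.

N* ≈ 170, H* ≈ 25.7, P* ≈ 19.4

From dP/dt = 0: 0.0185H* = 0.475, so H* = 25.7.
From dN/dt = 0: 0.722(1 - N*/392) = 0.0159·25.7, giving N* = 392·(1 - 0.565) = 170.
From dH/dt = 0: 0.0062·170 - 0.332 = 0.0373P*, so P* = 0.724/0.0373 = 19.4.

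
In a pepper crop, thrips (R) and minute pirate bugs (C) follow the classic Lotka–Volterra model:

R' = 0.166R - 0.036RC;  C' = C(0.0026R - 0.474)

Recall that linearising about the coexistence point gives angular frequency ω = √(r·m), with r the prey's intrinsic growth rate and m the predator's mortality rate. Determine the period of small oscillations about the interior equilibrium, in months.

Here r = 0.166 and m = 0.474, so r·m = 0.0787.
ω = √0.0787 = 0.281 per month, hence T = 2π/ω ≈ 22.4 months.

T ≈ 22.4 months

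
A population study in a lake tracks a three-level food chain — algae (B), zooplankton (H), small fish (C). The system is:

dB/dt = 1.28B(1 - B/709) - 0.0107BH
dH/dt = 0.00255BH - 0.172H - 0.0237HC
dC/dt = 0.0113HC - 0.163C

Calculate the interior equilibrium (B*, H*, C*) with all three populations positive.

From dC/dt = 0: 0.0113H* = 0.163, so H* = 14.4.
From dB/dt = 0: 1.28(1 - B*/709) = 0.0107·14.4, giving B* = 709·(1 - 0.121) = 624.
From dH/dt = 0: 0.00255·624 - 0.172 = 0.0237C*, so C* = 1.42/0.0237 = 59.8.

B* ≈ 624, H* ≈ 14.4, C* ≈ 59.8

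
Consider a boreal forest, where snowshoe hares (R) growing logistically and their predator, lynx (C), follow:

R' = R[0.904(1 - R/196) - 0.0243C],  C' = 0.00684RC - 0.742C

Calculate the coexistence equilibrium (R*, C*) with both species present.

From dC/dt = 0 with C > 0: 0.00684R* = 0.742, so R* = 108.
Substitute into dR/dt = 0: 0.904(1 - 108/196) = 0.0243C*.
The bracket is 0.447, giving C* = 0.404/0.0243 = 16.6.

R* ≈ 108, C* ≈ 16.6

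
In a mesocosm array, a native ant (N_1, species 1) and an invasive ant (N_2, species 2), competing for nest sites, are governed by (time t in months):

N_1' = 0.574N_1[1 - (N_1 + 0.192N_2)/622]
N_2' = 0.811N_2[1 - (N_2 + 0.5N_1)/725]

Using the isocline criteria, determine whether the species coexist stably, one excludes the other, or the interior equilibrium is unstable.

stable coexistence

Compare the nullcline intercepts: K1/α12 = 622/0.192 = 3240 > K2 = 725; K2/α21 = 725/0.5 = 1450 > K1 = 622.
Since both inequalities hold, each species can invade when rare, so the interior equilibrium is stable.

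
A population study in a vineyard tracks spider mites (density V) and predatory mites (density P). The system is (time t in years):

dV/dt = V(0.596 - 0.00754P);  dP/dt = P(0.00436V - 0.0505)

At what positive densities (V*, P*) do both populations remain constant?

V* ≈ 11.6, P* ≈ 79

Set dP/dt = 0 with P > 0: 0.00436V - 0.0505 = 0, so V* = 0.0505/0.00436 = 11.6.
Set dV/dt = 0 with V > 0: 0.596 - 0.00754P = 0, so P* = 0.596/0.00754 = 79.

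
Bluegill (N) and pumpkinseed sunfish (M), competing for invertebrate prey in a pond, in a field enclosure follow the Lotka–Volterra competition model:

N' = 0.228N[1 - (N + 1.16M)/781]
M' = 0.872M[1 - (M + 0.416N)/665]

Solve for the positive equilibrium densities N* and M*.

N* ≈ 18.6, M* ≈ 657

Setting both brackets to zero gives the nullclines N + 1.16M = 781 and 0.416N + M = 665.
Substituting M = 665 - 0.416N into the first: N(1 - 1.16·0.416) = 781 - 1.16·665.
So N* = 9.6/0.517 = 18.6, and then M* = 665 - 0.416·18.6 = 657.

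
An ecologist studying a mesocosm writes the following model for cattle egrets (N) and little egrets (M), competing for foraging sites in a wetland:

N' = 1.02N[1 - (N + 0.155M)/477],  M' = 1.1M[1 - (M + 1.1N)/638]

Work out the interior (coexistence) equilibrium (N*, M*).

Setting both brackets to zero gives the nullclines N + 0.155M = 477 and 1.1N + M = 638.
Substituting M = 638 - 1.1N into the first: N(1 - 0.155·1.1) = 477 - 0.155·638.
So N* = 378/0.83 = 456, and then M* = 638 - 1.1·456 = 137.

N* ≈ 456, M* ≈ 137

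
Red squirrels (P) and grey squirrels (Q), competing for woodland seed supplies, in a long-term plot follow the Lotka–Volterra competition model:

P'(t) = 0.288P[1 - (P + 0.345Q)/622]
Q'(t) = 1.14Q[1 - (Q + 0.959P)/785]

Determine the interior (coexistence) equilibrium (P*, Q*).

P* ≈ 525, Q* ≈ 282

Setting both brackets to zero gives the nullclines P + 0.345Q = 622 and 0.959P + Q = 785.
Substituting Q = 785 - 0.959P into the first: P(1 - 0.345·0.959) = 622 - 0.345·785.
So P* = 351/0.669 = 525, and then Q* = 785 - 0.959·525 = 282.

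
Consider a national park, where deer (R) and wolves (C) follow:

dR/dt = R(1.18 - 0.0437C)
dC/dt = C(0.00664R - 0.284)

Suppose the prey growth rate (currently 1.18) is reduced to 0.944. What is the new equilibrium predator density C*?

At the interior fixed point, setting dR/dt = 0 with R > 0 fixes C* = (prey growth rate)/(RC coefficient) — independent of the other coefficients.
With the change, C* = 0.944/0.0437 = 21.6; it falls from 27.

C* ≈ 21.6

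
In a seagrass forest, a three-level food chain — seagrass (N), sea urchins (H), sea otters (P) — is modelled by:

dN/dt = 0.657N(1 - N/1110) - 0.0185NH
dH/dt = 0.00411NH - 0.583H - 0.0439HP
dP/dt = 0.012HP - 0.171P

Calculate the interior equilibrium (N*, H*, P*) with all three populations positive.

N* ≈ 665, H* ≈ 14.2, P* ≈ 48.9

From dP/dt = 0: 0.012H* = 0.171, so H* = 14.2.
From dN/dt = 0: 0.657(1 - N*/1110) = 0.0185·14.2, giving N* = 1110·(1 - 0.401) = 665.
From dH/dt = 0: 0.00411·665 - 0.583 = 0.0439P*, so P* = 2.15/0.0439 = 48.9.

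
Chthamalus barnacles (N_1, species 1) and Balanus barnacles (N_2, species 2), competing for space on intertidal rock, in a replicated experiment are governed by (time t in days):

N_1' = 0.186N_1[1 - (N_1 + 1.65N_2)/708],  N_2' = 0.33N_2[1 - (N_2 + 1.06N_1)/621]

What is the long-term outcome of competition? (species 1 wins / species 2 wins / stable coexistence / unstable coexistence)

Compare the nullcline intercepts: K1/α12 = 708/1.65 = 429 < K2 = 621; K2/α21 = 621/1.06 = 586 < K1 = 708.
Since both are reversed, neither can invade when rare; the interior point is a saddle.

unstable coexistence (outcome depends on initial conditions)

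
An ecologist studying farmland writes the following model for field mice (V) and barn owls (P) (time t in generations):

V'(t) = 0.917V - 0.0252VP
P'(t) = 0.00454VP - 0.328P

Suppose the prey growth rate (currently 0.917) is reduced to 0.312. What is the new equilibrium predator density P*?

P* ≈ 12.4

At the interior fixed point, setting dV/dt = 0 with V > 0 fixes P* = (prey growth rate)/(VP coefficient) — independent of the other coefficients.
With the change, P* = 0.312/0.0252 = 12.4; it falls from 36.4.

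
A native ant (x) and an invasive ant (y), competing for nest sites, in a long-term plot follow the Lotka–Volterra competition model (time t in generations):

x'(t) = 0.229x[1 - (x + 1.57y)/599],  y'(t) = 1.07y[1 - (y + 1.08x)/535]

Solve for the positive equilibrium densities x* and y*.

x* ≈ 346, y* ≈ 161

Setting both brackets to zero gives the nullclines x + 1.57y = 599 and 1.08x + y = 535.
Substituting y = 535 - 1.08x into the first: x(1 - 1.57·1.08) = 599 - 1.57·535.
So x* = -241/-0.696 = 346, and then y* = 535 - 1.08·346 = 161.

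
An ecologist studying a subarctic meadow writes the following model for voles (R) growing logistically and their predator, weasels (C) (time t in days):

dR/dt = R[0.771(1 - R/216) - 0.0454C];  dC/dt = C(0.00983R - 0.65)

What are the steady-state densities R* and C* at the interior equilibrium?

R* ≈ 66.1, C* ≈ 11.8

From dC/dt = 0 with C > 0: 0.00983R* = 0.65, so R* = 66.1.
Substitute into dR/dt = 0: 0.771(1 - 66.1/216) = 0.0454C*.
The bracket is 0.694, giving C* = 0.535/0.0454 = 11.8.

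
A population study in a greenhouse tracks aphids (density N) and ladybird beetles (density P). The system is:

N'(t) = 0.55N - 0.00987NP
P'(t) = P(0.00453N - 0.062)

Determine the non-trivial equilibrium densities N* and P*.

Set dP/dt = 0 with P > 0: 0.00453N - 0.062 = 0, so N* = 0.062/0.00453 = 13.7.
Set dN/dt = 0 with N > 0: 0.55 - 0.00987P = 0, so P* = 0.55/0.00987 = 55.7.

N* ≈ 13.7, P* ≈ 55.7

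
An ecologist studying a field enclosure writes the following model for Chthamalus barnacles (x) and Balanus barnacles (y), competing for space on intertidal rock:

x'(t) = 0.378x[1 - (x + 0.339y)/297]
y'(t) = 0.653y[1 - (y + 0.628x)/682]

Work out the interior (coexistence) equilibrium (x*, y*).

x* ≈ 83.6, y* ≈ 629

Setting both brackets to zero gives the nullclines x + 0.339y = 297 and 0.628x + y = 682.
Substituting y = 682 - 0.628x into the first: x(1 - 0.339·0.628) = 297 - 0.339·682.
So x* = 65.8/0.787 = 83.6, and then y* = 682 - 0.628·83.6 = 629.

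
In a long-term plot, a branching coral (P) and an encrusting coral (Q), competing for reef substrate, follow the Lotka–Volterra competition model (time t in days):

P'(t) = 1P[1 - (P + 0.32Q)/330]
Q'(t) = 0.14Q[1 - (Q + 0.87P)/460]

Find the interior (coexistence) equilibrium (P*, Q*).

Setting both brackets to zero gives the nullclines P + 0.32Q = 330 and 0.87P + Q = 460.
Substituting Q = 460 - 0.87P into the first: P(1 - 0.32·0.87) = 330 - 0.32·460.
So P* = 183/0.722 = 253, and then Q* = 460 - 0.87·253 = 240.

P* ≈ 253, Q* ≈ 240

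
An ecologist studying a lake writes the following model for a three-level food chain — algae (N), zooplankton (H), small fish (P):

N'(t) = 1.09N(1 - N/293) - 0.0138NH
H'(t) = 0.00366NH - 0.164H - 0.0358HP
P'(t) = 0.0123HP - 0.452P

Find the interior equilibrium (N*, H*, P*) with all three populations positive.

N* ≈ 157, H* ≈ 36.7, P* ≈ 11.4

From dP/dt = 0: 0.0123H* = 0.452, so H* = 36.7.
From dN/dt = 0: 1.09(1 - N*/293) = 0.0138·36.7, giving N* = 293·(1 - 0.465) = 157.
From dH/dt = 0: 0.00366·157 - 0.164 = 0.0358P*, so P* = 0.409/0.0358 = 11.4.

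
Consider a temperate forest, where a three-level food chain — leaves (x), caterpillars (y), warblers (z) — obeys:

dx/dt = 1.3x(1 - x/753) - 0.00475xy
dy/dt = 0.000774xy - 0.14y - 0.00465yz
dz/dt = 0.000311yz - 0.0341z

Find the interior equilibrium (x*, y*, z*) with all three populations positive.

x* ≈ 451, y* ≈ 110, z* ≈ 45

From dz/dt = 0: 0.000311y* = 0.0341, so y* = 110.
From dx/dt = 0: 1.3(1 - x*/753) = 0.00475·110, giving x* = 753·(1 - 0.401) = 451.
From dy/dt = 0: 0.000774·451 - 0.14 = 0.00465z*, so z* = 0.209/0.00465 = 45.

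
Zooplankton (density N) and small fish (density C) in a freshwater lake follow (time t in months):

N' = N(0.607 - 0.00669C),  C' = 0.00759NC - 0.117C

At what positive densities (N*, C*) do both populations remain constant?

N* ≈ 15.4, C* ≈ 90.7

Set dC/dt = 0 with C > 0: 0.00759N - 0.117 = 0, so N* = 0.117/0.00759 = 15.4.
Set dN/dt = 0 with N > 0: 0.607 - 0.00669C = 0, so C* = 0.607/0.00669 = 90.7.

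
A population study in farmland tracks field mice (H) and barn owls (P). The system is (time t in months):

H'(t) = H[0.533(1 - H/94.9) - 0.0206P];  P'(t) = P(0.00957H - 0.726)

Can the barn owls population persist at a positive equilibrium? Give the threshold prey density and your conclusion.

The predator equation gives dP/dt > 0 only when H > 0.726/0.00957 = 75.9.
Without the predator, H → K = 94.9. Since 94.9 > 75.9, the predator can invade and persist.

Threshold H = 75.9; K > 75.9, so yes, the predator persists.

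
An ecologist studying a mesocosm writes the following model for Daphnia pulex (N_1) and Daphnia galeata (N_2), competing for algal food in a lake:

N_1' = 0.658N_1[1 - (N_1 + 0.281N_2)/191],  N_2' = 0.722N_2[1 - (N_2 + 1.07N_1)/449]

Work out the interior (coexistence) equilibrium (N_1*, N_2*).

N_1* ≈ 92.7, N_2* ≈ 350

Setting both brackets to zero gives the nullclines N_1 + 0.281N_2 = 191 and 1.07N_1 + N_2 = 449.
Substituting N_2 = 449 - 1.07N_1 into the first: N_1(1 - 0.281·1.07) = 191 - 0.281·449.
So N_1* = 64.8/0.699 = 92.7, and then N_2* = 449 - 1.07·92.7 = 350.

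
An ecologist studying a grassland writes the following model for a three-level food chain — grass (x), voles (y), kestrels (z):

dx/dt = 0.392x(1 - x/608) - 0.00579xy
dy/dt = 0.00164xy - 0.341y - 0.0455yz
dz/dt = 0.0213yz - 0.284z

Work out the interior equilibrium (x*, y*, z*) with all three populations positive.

From dz/dt = 0: 0.0213y* = 0.284, so y* = 13.3.
From dx/dt = 0: 0.392(1 - x*/608) = 0.00579·13.3, giving x* = 608·(1 - 0.197) = 488.
From dy/dt = 0: 0.00164·488 - 0.341 = 0.0455z*, so z* = 0.46/0.0455 = 10.1.

x* ≈ 488, y* ≈ 13.3, z* ≈ 10.1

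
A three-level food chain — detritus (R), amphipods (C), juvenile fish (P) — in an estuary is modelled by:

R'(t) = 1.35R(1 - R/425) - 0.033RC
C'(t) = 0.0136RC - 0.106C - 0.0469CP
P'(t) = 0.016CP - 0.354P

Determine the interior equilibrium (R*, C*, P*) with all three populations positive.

R* ≈ 195, C* ≈ 22.1, P* ≈ 54.3

From dP/dt = 0: 0.016C* = 0.354, so C* = 22.1.
From dR/dt = 0: 1.35(1 - R*/425) = 0.033·22.1, giving R* = 425·(1 - 0.541) = 195.
From dC/dt = 0: 0.0136·195 - 0.106 = 0.0469P*, so P* = 2.55/0.0469 = 54.3.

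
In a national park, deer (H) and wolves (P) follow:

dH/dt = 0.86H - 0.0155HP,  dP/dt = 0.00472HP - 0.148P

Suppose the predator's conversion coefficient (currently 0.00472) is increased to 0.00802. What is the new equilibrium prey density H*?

At the interior fixed point, setting dP/dt = 0 with P > 0 fixes H* = (predator death rate)/(HP coefficient) — independent of the other coefficients.
With the change, H* = 0.148/0.00802 = 18.5; it falls from 31.4.

H* ≈ 18.5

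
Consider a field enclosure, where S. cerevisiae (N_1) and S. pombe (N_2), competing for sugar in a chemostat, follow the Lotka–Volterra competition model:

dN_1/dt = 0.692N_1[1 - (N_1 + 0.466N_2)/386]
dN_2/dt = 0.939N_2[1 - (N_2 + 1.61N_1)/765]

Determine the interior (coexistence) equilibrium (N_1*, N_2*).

N_1* ≈ 118, N_2* ≈ 575

Setting both brackets to zero gives the nullclines N_1 + 0.466N_2 = 386 and 1.61N_1 + N_2 = 765.
Substituting N_2 = 765 - 1.61N_1 into the first: N_1(1 - 0.466·1.61) = 386 - 0.466·765.
So N_1* = 29.5/0.25 = 118, and then N_2* = 765 - 1.61·118 = 575.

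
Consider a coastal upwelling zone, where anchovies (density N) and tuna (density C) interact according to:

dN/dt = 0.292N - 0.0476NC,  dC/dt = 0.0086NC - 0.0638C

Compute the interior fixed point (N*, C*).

N* ≈ 7.42, C* ≈ 6.13

Set dC/dt = 0 with C > 0: 0.0086N - 0.0638 = 0, so N* = 0.0638/0.0086 = 7.42.
Set dN/dt = 0 with N > 0: 0.292 - 0.0476C = 0, so C* = 0.292/0.0476 = 6.13.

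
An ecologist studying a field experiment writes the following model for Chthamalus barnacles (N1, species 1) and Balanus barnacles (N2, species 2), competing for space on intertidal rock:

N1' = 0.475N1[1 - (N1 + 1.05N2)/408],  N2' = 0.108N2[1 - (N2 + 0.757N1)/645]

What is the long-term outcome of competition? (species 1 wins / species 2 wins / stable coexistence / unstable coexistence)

Compare the nullcline intercepts: K1/α12 = 408/1.05 = 389 < K2 = 645; K2/α21 = 645/0.757 = 852 > K1 = 408.
Since the inequalities point opposite ways, species 2 can invade but species 1 cannot.

species 2 excludes species 1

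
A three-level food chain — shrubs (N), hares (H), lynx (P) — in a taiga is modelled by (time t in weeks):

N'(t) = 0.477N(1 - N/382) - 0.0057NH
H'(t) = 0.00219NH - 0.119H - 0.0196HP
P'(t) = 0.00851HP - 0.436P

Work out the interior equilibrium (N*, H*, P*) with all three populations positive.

N* ≈ 148, H* ≈ 51.2, P* ≈ 10.5

From dP/dt = 0: 0.00851H* = 0.436, so H* = 51.2.
From dN/dt = 0: 0.477(1 - N*/382) = 0.0057·51.2, giving N* = 382·(1 - 0.612) = 148.
From dH/dt = 0: 0.00219·148 - 0.119 = 0.0196P*, so P* = 0.205/0.0196 = 10.5.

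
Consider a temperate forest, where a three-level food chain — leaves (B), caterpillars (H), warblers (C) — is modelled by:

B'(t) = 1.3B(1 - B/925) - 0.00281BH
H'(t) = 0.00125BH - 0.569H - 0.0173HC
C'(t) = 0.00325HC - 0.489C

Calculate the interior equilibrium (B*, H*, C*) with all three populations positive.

B* ≈ 624, H* ≈ 150, C* ≈ 12.2

From dC/dt = 0: 0.00325H* = 0.489, so H* = 150.
From dB/dt = 0: 1.3(1 - B*/925) = 0.00281·150, giving B* = 925·(1 - 0.325) = 624.
From dH/dt = 0: 0.00125·624 - 0.569 = 0.0173C*, so C* = 0.211/0.0173 = 12.2.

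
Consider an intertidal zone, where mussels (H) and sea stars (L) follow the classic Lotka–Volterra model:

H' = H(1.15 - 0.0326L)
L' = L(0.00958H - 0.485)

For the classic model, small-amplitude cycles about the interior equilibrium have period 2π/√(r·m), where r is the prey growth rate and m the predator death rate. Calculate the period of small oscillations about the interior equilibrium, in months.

T ≈ 8.41 months

Here r = 1.15 and m = 0.485, so r·m = 0.558.
ω = √0.558 = 0.747 per month, hence T = 2π/ω ≈ 8.41 months.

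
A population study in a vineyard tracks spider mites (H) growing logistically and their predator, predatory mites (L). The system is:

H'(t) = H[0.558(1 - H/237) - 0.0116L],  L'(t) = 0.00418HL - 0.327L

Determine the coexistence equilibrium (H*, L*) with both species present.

From dL/dt = 0 with L > 0: 0.00418H* = 0.327, so H* = 78.2.
Substitute into dH/dt = 0: 0.558(1 - 78.2/237) = 0.0116L*.
The bracket is 0.67, giving L* = 0.374/0.0116 = 32.2.

H* ≈ 78.2, L* ≈ 32.2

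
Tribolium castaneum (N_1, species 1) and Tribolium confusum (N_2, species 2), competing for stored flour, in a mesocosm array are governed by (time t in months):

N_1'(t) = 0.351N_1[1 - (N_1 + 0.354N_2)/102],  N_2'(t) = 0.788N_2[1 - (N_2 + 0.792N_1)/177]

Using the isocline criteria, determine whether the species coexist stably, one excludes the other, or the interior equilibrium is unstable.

Compare the nullcline intercepts: K1/α12 = 102/0.354 = 288 > K2 = 177; K2/α21 = 177/0.792 = 223 > K1 = 102.
Since both inequalities hold, each species can invade when rare, so the interior equilibrium is stable.

stable coexistence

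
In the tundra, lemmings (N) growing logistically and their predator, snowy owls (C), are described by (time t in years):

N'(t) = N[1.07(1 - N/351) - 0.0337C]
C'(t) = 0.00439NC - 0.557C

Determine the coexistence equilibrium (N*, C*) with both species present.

N* ≈ 127, C* ≈ 20.3

From dC/dt = 0 with C > 0: 0.00439N* = 0.557, so N* = 127.
Substitute into dN/dt = 0: 1.07(1 - 127/351) = 0.0337C*.
The bracket is 0.639, giving C* = 0.683/0.0337 = 20.3.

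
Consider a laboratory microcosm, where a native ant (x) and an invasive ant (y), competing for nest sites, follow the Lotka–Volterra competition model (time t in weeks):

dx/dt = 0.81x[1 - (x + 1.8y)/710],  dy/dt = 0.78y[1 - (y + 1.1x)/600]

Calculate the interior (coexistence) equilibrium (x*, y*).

Setting both brackets to zero gives the nullclines x + 1.8y = 710 and 1.1x + y = 600.
Substituting y = 600 - 1.1x into the first: x(1 - 1.8·1.1) = 710 - 1.8·600.
So x* = -370/-0.98 = 378, and then y* = 600 - 1.1·378 = 185.

x* ≈ 378, y* ≈ 185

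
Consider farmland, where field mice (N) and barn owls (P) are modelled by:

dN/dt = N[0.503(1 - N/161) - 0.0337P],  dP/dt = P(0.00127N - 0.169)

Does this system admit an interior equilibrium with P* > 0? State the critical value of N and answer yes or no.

Threshold N = 133; K > 133, so yes, the predator persists.

The predator equation gives dP/dt > 0 only when N > 0.169/0.00127 = 133.
Without the predator, N → K = 161. Since 161 > 133, the predator can invade and persist.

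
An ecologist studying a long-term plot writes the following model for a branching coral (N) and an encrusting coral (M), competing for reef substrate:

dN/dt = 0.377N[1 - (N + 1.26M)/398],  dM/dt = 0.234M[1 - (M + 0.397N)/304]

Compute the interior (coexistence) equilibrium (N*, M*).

N* ≈ 29.9, M* ≈ 292

Setting both brackets to zero gives the nullclines N + 1.26M = 398 and 0.397N + M = 304.
Substituting M = 304 - 0.397N into the first: N(1 - 1.26·0.397) = 398 - 1.26·304.
So N* = 15/0.5 = 29.9, and then M* = 304 - 0.397·29.9 = 292.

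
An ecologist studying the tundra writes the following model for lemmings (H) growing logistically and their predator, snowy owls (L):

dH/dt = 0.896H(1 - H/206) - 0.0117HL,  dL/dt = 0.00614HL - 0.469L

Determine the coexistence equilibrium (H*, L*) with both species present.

H* ≈ 76.4, L* ≈ 48.2

From dL/dt = 0 with L > 0: 0.00614H* = 0.469, so H* = 76.4.
Substitute into dH/dt = 0: 0.896(1 - 76.4/206) = 0.0117L*.
The bracket is 0.629, giving L* = 0.564/0.0117 = 48.2.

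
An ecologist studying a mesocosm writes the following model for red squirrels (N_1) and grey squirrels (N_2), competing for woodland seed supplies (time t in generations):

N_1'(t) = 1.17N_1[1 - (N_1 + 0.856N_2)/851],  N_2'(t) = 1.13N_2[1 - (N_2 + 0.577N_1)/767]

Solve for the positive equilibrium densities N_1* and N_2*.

Setting both brackets to zero gives the nullclines N_1 + 0.856N_2 = 851 and 0.577N_1 + N_2 = 767.
Substituting N_2 = 767 - 0.577N_1 into the first: N_1(1 - 0.856·0.577) = 851 - 0.856·767.
So N_1* = 194/0.506 = 384, and then N_2* = 767 - 0.577·384 = 545.

N_1* ≈ 384, N_2* ≈ 545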